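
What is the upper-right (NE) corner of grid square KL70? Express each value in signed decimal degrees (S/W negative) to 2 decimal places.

21.00, 36.00

Field K=10, L=11: +10·20° lon, +11·10° lat → SW at lon 20°, lat 20°.
Square 7, 0: +7·2° lon, +0·1° lat → SW at lon 34°, lat 20°.
Cell spans 2° lon × 1° lat. NE corner is SW corner plus one full cell.
latitude 21.00, longitude 36.00.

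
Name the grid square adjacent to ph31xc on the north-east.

PH41ad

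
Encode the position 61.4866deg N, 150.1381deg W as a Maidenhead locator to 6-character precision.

BP41wl

Add 180° to longitude and 90° to latitude: 29.8619, 151.4866.
Field: 29.8619/20 → 1 → B, 151.4866/10 → 15 → P; chars BP.
Square: 9.8619/2 → 4, 1.4866/1 → 1; chars 41.
Subsquare: 1.8619/0.0833333 → 22 → w, 0.4866/0.0416667 → 11 → l; chars wl.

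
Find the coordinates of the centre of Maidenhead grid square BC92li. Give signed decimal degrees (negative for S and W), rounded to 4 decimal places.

-67.6458, -141.0417

Field B=1, C=2: +1·20° lon, +2·10° lat → SW at lon -160°, lat -70°.
Square 9, 2: +9·2° lon, +2·1° lat → SW at lon -142°, lat -68°.
Subsquare l=11, i=8: +11·0.0833333° lon, +8·0.0416667° lat → SW at lon -141.083°, lat -67.6667°.
Cell spans 0.0833333° lon × 0.0416667° lat. Centre is SW corner plus half of each.
latitude -67.6458, longitude -141.0417.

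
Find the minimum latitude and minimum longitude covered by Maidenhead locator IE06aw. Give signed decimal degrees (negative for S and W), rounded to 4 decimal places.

Field I=8, E=4: +8·20° lon, +4·10° lat → SW at lon -20°, lat -50°.
Square 0, 6: +0·2° lon, +6·1° lat → SW at lon -20°, lat -44°.
Subsquare a=0, w=22: +0·0.0833333° lon, +22·0.0416667° lat → SW at lon -20°, lat -43.0833°.
latitude -43.0833, longitude -20.0000.

-43.0833, -20.0000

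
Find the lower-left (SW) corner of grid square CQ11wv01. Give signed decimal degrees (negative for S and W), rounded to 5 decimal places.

71.87917, -136.16667

Field C=2, Q=16: +2·20° lon, +16·10° lat → SW at lon -140°, lat 70°.
Square 1, 1: +1·2° lon, +1·1° lat → SW at lon -138°, lat 71°.
Subsquare w=22, v=21: +22·0.0833333° lon, +21·0.0416667° lat → SW at lon -136.167°, lat 71.875°.
Extended square 0, 1: +0·0.00833333° lon, +1·0.00416667° lat → SW at lon -136.167°, lat 71.8792°.
latitude 71.87917, longitude -136.16667.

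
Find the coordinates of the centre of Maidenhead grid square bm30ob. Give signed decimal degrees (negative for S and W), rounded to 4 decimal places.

30.0625, -152.7917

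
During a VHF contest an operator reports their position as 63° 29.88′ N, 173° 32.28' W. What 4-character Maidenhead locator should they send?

AP33

Shift to the Maidenhead origin (180°W, 90°S): lon 6.46, lat 153.50.
Field: 6.46/20 → 0 → A, 153.50/10 → 15 → P; chars AP.
Square: 6.46/2 → 3, 3.50/1 → 3; chars 33.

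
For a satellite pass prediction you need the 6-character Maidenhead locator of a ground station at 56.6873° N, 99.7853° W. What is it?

Offset from 180°W / 90°S: lon 80.2147°, lat 146.6873°.
Field (20°×10°, letters A–R): 80.2147/20 → 4 → E, 146.6873/10 → 14 → O; chars EO.
Square (2°×1°, digits 0–9): 0.2147/2 → 0, 6.6873/1 → 6; chars 06.
Subsquare (5′×2.5′, letters a–x): 0.2147/0.0833333 → 2 → c, 0.6873/0.0416667 → 16 → q; chars cq.

EO06cq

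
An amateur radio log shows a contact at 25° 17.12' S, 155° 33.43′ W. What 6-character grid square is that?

BG24fr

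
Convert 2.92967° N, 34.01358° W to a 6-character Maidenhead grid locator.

HJ22xw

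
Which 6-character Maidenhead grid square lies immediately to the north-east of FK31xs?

FK41at

Longitude subsquare x = 23; +1 → 24, wraps to 0 = a, carry into square.
Longitude square 3; +1 → 4.
Latitude subsquare s = 18; +1 → 19 = t.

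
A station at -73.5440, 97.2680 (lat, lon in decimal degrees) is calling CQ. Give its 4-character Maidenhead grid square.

Add 180° to longitude and 90° to latitude: 277.27, 16.46.
Field: 277.27/20 → 13 → N, 16.46/10 → 1 → B; chars NB.
Square: 17.27/2 → 8, 6.46/1 → 6; chars 86.

NB86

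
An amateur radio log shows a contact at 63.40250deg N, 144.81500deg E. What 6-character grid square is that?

Shift to the Maidenhead origin (180°W, 90°S): lon 324.8150, lat 153.4025.
Field: 324.8150/20 → 16 → Q, 153.4025/10 → 15 → P; chars QP.
Square: 4.8150/2 → 2, 3.4025/1 → 3; chars 23.
Subsquare: 0.8150/0.0833333 → 9 → j, 0.4025/0.0416667 → 9 → j; chars jj.

QP23jj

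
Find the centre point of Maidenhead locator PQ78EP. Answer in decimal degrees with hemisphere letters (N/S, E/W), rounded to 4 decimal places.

78.6458° N, 134.3750° E

Field P=15, Q=16: +15·20° lon, +16·10° lat → SW at lon 120°, lat 70°.
Square 7, 8: +7·2° lon, +8·1° lat → SW at lon 134°, lat 78°.
Subsquare e=4, p=15: +4·0.0833333° lon, +15·0.0416667° lat → SW at lon 134.333°, lat 78.625°.
Cell spans 0.0833333° lon × 0.0416667° lat. Centre is SW corner plus half of each.
latitude 78.6458° N, longitude 134.3750° E.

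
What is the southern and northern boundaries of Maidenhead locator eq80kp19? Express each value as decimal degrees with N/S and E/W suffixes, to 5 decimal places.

Field E=4, Q=16: +4·20° lon, +16·10° lat → SW at lon -100°, lat 70°.
Square 8, 0: +8·2° lon, +0·1° lat → SW at lon -84°, lat 70°.
Subsquare k=10, p=15: +10·0.0833333° lon, +15·0.0416667° lat → SW at lon -83.1667°, lat 70.625°.
Extended square 1, 9: +1·0.00833333° lon, +9·0.00416667° lat → SW at lon -83.1583°, lat 70.6625°.
Cell spans 0.00833333° lon × 0.00416667° lat.
south 70.66250° N, north 70.66667° N.

70.66250° N, 70.66667° N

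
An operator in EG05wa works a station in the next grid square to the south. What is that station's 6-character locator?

Latitude subsquare a = 0; −1 → -1, wraps to 23 = x, carry into square.
Latitude square 5; −1 → 4.
The longitude characters are unchanged.

EG04wx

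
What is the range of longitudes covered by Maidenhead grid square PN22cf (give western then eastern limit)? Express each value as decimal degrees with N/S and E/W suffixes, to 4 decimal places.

124.1667° E, 124.2500° E

Field P=15, N=13: +15·20° lon, +13·10° lat → SW at lon 120°, lat 40°.
Square 2, 2: +2·2° lon, +2·1° lat → SW at lon 124°, lat 42°.
Subsquare c=2, f=5: +2·0.0833333° lon, +5·0.0416667° lat → SW at lon 124.167°, lat 42.2083°.
Cell spans 0.0833333° lon × 0.0416667° lat.
west 124.1667° E, east 124.2500° E.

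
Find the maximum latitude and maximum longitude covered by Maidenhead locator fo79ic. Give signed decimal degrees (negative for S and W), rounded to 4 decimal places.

59.1250, -65.2500

Field F=5, O=14: +5·20° lon, +14·10° lat → SW at lon -80°, lat 50°.
Square 7, 9: +7·2° lon, +9·1° lat → SW at lon -66°, lat 59°.
Subsquare i=8, c=2: +8·0.0833333° lon, +2·0.0416667° lat → SW at lon -65.3333°, lat 59.0833°.
Cell spans 0.0833333° lon × 0.0416667° lat. NE corner is SW corner plus one full cell.
latitude 59.1250, longitude -65.2500.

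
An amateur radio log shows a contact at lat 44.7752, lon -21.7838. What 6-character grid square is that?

Add 180° to longitude and 90° to latitude: 158.2162, 134.7752.
Field (20°×10°, letters A–R): lon ⌊158.2162/20⌋ = 7 → H; lat ⌊134.7752/10⌋ = 13 → N.
Square (2°×1°, digits 0–9): lon ⌊18.2162/2⌋ = 9; lat ⌊4.7752/1⌋ = 4.
Subsquare (5′×2.5′, letters a–x): lon ⌊0.2162/0.0833333⌋ = 2 → c; lat ⌊0.7752/0.0416667⌋ = 18 → s.

HN94cs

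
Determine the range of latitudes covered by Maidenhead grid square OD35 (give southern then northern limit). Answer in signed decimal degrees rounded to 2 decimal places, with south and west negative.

-55.00, -54.00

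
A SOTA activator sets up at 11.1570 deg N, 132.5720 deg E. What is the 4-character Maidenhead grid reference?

PK61

Add 180° to longitude and 90° to latitude: 312.57, 101.16.
Field: lon ⌊312.57/20⌋ = 15 → P; lat ⌊101.16/10⌋ = 10 → K.
Square: lon ⌊12.57/2⌋ = 6; lat ⌊1.16/1⌋ = 1.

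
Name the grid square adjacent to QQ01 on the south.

QQ00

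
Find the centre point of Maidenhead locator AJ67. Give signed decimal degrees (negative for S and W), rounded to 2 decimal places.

Field A=0, J=9: +0·20° lon, +9·10° lat → SW at lon -180°, lat 0°.
Square 6, 7: +6·2° lon, +7·1° lat → SW at lon -168°, lat 7°.
Cell spans 2° lon × 1° lat. Centre is SW corner plus half of each.
latitude 7.50, longitude -167.00.

7.50, -167.00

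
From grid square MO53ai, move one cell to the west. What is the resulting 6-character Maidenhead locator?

Longitude subsquare a = 0; −1 → -1, wraps to 23 = x, carry into square.
Longitude square 5; −1 → 4.
The latitude characters are unchanged.

MO43xi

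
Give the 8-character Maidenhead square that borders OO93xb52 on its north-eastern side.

OO93xb63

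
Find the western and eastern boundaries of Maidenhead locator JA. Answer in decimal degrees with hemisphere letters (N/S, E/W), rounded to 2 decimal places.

0.00° E, 20.00° E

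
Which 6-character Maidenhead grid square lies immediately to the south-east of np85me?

NP85nd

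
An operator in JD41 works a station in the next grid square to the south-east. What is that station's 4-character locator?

JD50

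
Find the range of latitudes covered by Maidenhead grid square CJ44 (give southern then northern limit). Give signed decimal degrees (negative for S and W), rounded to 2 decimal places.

4.00, 5.00

Field C=2, J=9: +2·20° lon, +9·10° lat → SW at lon -140°, lat 0°.
Square 4, 4: +4·2° lon, +4·1° lat → SW at lon -132°, lat 4°.
Cell spans 2° lon × 1° lat.
south 4.00, north 5.00.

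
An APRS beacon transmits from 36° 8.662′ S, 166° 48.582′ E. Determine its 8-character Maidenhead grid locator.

RF33ju75

Offset from 180°W / 90°S: lon 346.80970°, lat 53.85563°.
Field (20°×10°, letters A–R): 346.80970/20 → 17 → R, 53.85563/10 → 5 → F; chars RF.
Square (2°×1°, digits 0–9): 6.80970/2 → 3, 3.85563/1 → 3; chars 33.
Subsquare (5′×2.5′, letters a–x): 0.80970/0.0833333 → 9 → j, 0.85563/0.0416667 → 20 → u; chars ju.
Extended square (30″×15″, digits 0–9): 0.05970/0.00833333 → 7, 0.02230/0.00416667 → 5; chars 75.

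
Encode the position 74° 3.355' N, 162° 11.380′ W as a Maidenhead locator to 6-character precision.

Shift to the Maidenhead origin (180°W, 90°S): lon 17.8103, lat 164.0559.
Field: 17.8103/20 → 0 → A, 164.0559/10 → 16 → Q; chars AQ.
Square: 17.8103/2 → 8, 4.0559/1 → 4; chars 84.
Subsquare: 1.8103/0.0833333 → 21 → v, 0.0559/0.0416667 → 1 → b; chars vb.

AQ84vb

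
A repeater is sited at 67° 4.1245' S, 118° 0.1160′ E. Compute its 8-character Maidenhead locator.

OC92aw03

Offset from 180°W / 90°S: lon 298.00193°, lat 22.93126°.
Field (20°×10°, letters A–R): 298.00193/20 → 14 → O, 22.93126/10 → 2 → C; chars OC.
Square (2°×1°, digits 0–9): 18.00193/2 → 9, 2.93126/1 → 2; chars 92.
Subsquare (5′×2.5′, letters a–x): 0.00193/0.0833333 → 0 → a, 0.93126/0.0416667 → 22 → w; chars aw.
Extended square (30″×15″, digits 0–9): 0.00193/0.00833333 → 0, 0.01459/0.00416667 → 3; chars 03.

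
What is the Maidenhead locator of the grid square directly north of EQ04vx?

Latitude subsquare x = 23; +1 → 24, wraps to 0 = a, carry into square.
Latitude square 4; +1 → 5.
The longitude characters are unchanged.

EQ05va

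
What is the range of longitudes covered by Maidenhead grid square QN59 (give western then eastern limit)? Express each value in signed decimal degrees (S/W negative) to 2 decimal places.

150.00, 152.00

Field Q=16, N=13: +16·20° lon, +13·10° lat → SW at lon 140°, lat 40°.
Square 5, 9: +5·2° lon, +9·1° lat → SW at lon 150°, lat 49°.
Cell spans 2° lon × 1° lat.
west 150.00, east 152.00.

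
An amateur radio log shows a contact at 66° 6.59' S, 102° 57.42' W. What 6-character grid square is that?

DC83mv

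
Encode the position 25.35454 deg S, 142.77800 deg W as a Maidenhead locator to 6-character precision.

BG84op

Offset from 180°W / 90°S: lon 37.2220°, lat 64.6455°.
Field (20°×10°, letters A–R): 37.2220/20 → 1 → B, 64.6455/10 → 6 → G; chars BG.
Square (2°×1°, digits 0–9): 17.2220/2 → 8, 4.6455/1 → 4; chars 84.
Subsquare (5′×2.5′, letters a–x): 1.2220/0.0833333 → 14 → o, 0.6455/0.0416667 → 15 → p; chars op.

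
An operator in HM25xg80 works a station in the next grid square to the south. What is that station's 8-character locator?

HM25xf89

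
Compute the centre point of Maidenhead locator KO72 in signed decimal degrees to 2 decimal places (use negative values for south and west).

52.50, 35.00

Field K=10, O=14: +10·20° lon, +14·10° lat → SW at lon 20°, lat 50°.
Square 7, 2: +7·2° lon, +2·1° lat → SW at lon 34°, lat 52°.
Cell spans 2° lon × 1° lat. Centre is SW corner plus half of each.
latitude 52.50, longitude 35.00.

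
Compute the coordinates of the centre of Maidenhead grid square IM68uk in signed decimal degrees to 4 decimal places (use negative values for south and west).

Field I=8, M=12: +8·20° lon, +12·10° lat → SW at lon -20°, lat 30°.
Square 6, 8: +6·2° lon, +8·1° lat → SW at lon -8°, lat 38°.
Subsquare u=20, k=10: +20·0.0833333° lon, +10·0.0416667° lat → SW at lon -6.33333°, lat 38.4167°.
Cell spans 0.0833333° lon × 0.0416667° lat. Centre is SW corner plus half of each.
latitude 38.4375, longitude -6.2917.

38.4375, -6.2917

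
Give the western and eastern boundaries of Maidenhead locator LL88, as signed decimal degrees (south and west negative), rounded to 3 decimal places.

Field L=11, L=11: +11·20° lon, +11·10° lat → SW at lon 40°, lat 20°.
Square 8, 8: +8·2° lon, +8·1° lat → SW at lon 56°, lat 28°.
Cell spans 2° lon × 1° lat.
west 56.000, east 58.000.

56.000, 58.000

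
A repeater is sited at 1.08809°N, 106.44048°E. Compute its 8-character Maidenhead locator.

Shift to the Maidenhead origin (180°W, 90°S): lon 286.44048, lat 91.08809.
Field: lon ⌊286.44048/20⌋ = 14 → O; lat ⌊91.08809/10⌋ = 9 → J.
Square: lon ⌊6.44048/2⌋ = 3; lat ⌊1.08809/1⌋ = 1.
Subsquare: lon ⌊0.44048/0.0833333⌋ = 5 → f; lat ⌊0.08809/0.0416667⌋ = 2 → c.
Extended square: lon ⌊0.02381/0.00833333⌋ = 2; lat ⌊0.00476/0.00416667⌋ = 1.

OJ31fc21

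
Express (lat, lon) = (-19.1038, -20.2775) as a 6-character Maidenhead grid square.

Add 180° to longitude and 90° to latitude: 159.7225, 70.8962.
Field: 159.7225/20 → 7 → H, 70.8962/10 → 7 → H; chars HH.
Square: 19.7225/2 → 9, 0.8962/1 → 0; chars 90.
Subsquare: 1.7225/0.0833333 → 20 → u, 0.8962/0.0416667 → 21 → v; chars uv.

HH90uv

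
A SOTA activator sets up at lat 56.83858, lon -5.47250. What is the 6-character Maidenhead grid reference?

IO76gu

Offset from 180°W / 90°S: lon 174.5275°, lat 146.8386°.
Field: lon ⌊174.5275/20⌋ = 8 → I; lat ⌊146.8386/10⌋ = 14 → O.
Square: lon ⌊14.5275/2⌋ = 7; lat ⌊6.8386/1⌋ = 6.
Subsquare: lon ⌊0.5275/0.0833333⌋ = 6 → g; lat ⌊0.8386/0.0416667⌋ = 20 → u.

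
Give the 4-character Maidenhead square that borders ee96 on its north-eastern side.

FE07

Longitude square 9; +1 → 10, wraps to 0, carry into field.
Longitude field E = 4; +1 → 5 = F.
Latitude square 6; +1 → 7.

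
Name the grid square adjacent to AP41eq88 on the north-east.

Longitude extended square 8; +1 → 9.
Latitude extended square 8; +1 → 9.

AP41eq99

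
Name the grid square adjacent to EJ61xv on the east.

Longitude subsquare x = 23; +1 → 24, wraps to 0 = a, carry into square.
Longitude square 6; +1 → 7.
The latitude characters are unchanged.

EJ71av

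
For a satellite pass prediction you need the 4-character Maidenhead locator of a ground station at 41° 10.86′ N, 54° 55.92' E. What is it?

Shift to the Maidenhead origin (180°W, 90°S): lon 234.93, lat 131.18.
Field (20°×10°, letters A–R): lon ⌊234.93/20⌋ = 11 → L; lat ⌊131.18/10⌋ = 13 → N.
Square (2°×1°, digits 0–9): lon ⌊14.93/2⌋ = 7; lat ⌊1.18/1⌋ = 1.

LN71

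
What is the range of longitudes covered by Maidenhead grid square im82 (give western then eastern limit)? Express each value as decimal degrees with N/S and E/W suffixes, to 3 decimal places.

Field I=8, M=12: +8·20° lon, +12·10° lat → SW at lon -20°, lat 30°.
Square 8, 2: +8·2° lon, +2·1° lat → SW at lon -4°, lat 32°.
Cell spans 2° lon × 1° lat.
west 4.000° W, east 2.000° W.

4.000° W, 2.000° W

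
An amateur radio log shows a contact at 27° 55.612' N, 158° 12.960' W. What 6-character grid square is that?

BL07vw

Add 180° to longitude and 90° to latitude: 21.7840, 117.9269.
Field: lon ⌊21.7840/20⌋ = 1 → B; lat ⌊117.9269/10⌋ = 11 → L.
Square: lon ⌊1.7840/2⌋ = 0; lat ⌊7.9269/1⌋ = 7.
Subsquare: lon ⌊1.7840/0.0833333⌋ = 21 → v; lat ⌊0.9269/0.0416667⌋ = 22 → w.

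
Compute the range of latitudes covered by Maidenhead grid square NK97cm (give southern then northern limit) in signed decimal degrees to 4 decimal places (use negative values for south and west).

17.5000, 17.5417

Field N=13, K=10: +13·20° lon, +10·10° lat → SW at lon 80°, lat 10°.
Square 9, 7: +9·2° lon, +7·1° lat → SW at lon 98°, lat 17°.
Subsquare c=2, m=12: +2·0.0833333° lon, +12·0.0416667° lat → SW at lon 98.1667°, lat 17.5°.
Cell spans 0.0833333° lon × 0.0416667° lat.
south 17.5000, north 17.5417.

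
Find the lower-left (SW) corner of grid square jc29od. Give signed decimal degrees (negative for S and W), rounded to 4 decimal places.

Field J=9, C=2: +9·20° lon, +2·10° lat → SW at lon 0°, lat -70°.
Square 2, 9: +2·2° lon, +9·1° lat → SW at lon 4°, lat -61°.
Subsquare o=14, d=3: +14·0.0833333° lon, +3·0.0416667° lat → SW at lon 5.16667°, lat -60.875°.
latitude -60.8750, longitude 5.1667.

-60.8750, 5.1667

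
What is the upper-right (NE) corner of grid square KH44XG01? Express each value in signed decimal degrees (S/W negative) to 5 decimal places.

-15.74167, 29.92500

Field K=10, H=7: +10·20° lon, +7·10° lat → SW at lon 20°, lat -20°.
Square 4, 4: +4·2° lon, +4·1° lat → SW at lon 28°, lat -16°.
Subsquare x=23, g=6: +23·0.0833333° lon, +6·0.0416667° lat → SW at lon 29.9167°, lat -15.75°.
Extended square 0, 1: +0·0.00833333° lon, +1·0.00416667° lat → SW at lon 29.9167°, lat -15.7458°.
Cell spans 0.00833333° lon × 0.00416667° lat. NE corner is SW corner plus one full cell.
latitude -15.74167, longitude 29.92500.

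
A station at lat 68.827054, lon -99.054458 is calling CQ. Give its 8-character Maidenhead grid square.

Add 180° to longitude and 90° to latitude: 80.94554, 158.82705.
Field (20°×10°, letters A–R): lon ⌊80.94554/20⌋ = 4 → E; lat ⌊158.82705/10⌋ = 15 → P.
Square (2°×1°, digits 0–9): lon ⌊0.94554/2⌋ = 0; lat ⌊8.82705/1⌋ = 8.
Subsquare (5′×2.5′, letters a–x): lon ⌊0.94554/0.0833333⌋ = 11 → l; lat ⌊0.82705/0.0416667⌋ = 19 → t.
Extended square (30″×15″, digits 0–9): lon ⌊0.02888/0.00833333⌋ = 3; lat ⌊0.03539/0.00416667⌋ = 8.

EP08lt38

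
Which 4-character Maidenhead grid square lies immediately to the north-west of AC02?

Longitude square 0; −1 → -1, wraps to 9, carry into field.
Longitude field A = 0; −1 → -1, wraps to 17 = R, wrapping around the antimeridian.
Latitude square 2; +1 → 3.

RC93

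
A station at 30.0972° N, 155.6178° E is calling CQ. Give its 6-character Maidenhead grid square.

QM70tc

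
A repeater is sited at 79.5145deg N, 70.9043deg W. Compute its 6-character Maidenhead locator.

Add 180° to longitude and 90° to latitude: 109.0957, 169.5145.
Field: 109.0957/20 → 5 → F, 169.5145/10 → 16 → Q; chars FQ.
Square: 9.0957/2 → 4, 9.5145/1 → 9; chars 49.
Subsquare: 1.0957/0.0833333 → 13 → n, 0.5145/0.0416667 → 12 → m; chars nm.

FQ49nm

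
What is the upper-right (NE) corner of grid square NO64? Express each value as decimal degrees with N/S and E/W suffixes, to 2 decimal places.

55.00° N, 94.00° E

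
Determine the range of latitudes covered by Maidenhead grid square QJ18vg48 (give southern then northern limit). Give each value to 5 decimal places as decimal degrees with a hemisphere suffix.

8.28333° N, 8.28750° N

Field Q=16, J=9: +16·20° lon, +9·10° lat → SW at lon 140°, lat 0°.
Square 1, 8: +1·2° lon, +8·1° lat → SW at lon 142°, lat 8°.
Subsquare v=21, g=6: +21·0.0833333° lon, +6·0.0416667° lat → SW at lon 143.75°, lat 8.25°.
Extended square 4, 8: +4·0.00833333° lon, +8·0.00416667° lat → SW at lon 143.783°, lat 8.28333°.
Cell spans 0.00833333° lon × 0.00416667° lat.
south 8.28333° N, north 8.28750° N.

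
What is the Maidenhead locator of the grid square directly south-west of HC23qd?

Longitude subsquare q = 16; −1 → 15 = p.
Latitude subsquare d = 3; −1 → 2 = c.

HC23pc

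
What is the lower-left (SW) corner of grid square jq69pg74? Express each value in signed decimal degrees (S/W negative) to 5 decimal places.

79.26667, 13.30833

Field J=9, Q=16: +9·20° lon, +16·10° lat → SW at lon 0°, lat 70°.
Square 6, 9: +6·2° lon, +9·1° lat → SW at lon 12°, lat 79°.
Subsquare p=15, g=6: +15·0.0833333° lon, +6·0.0416667° lat → SW at lon 13.25°, lat 79.25°.
Extended square 7, 4: +7·0.00833333° lon, +4·0.00416667° lat → SW at lon 13.3083°, lat 79.2667°.
latitude 79.26667, longitude 13.30833.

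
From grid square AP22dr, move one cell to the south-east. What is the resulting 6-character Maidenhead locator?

AP22eq

Longitude subsquare d = 3; +1 → 4 = e.
Latitude subsquare r = 17; −1 → 16 = q.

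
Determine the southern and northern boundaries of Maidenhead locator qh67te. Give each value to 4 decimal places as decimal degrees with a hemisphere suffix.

12.8333° S, 12.7917° S

Field Q=16, H=7: +16·20° lon, +7·10° lat → SW at lon 140°, lat -20°.
Square 6, 7: +6·2° lon, +7·1° lat → SW at lon 152°, lat -13°.
Subsquare t=19, e=4: +19·0.0833333° lon, +4·0.0416667° lat → SW at lon 153.583°, lat -12.8333°.
Cell spans 0.0833333° lon × 0.0416667° lat.
south 12.8333° S, north 12.7917° S.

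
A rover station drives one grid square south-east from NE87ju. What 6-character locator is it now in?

NE87kt

Longitude subsquare j = 9; +1 → 10 = k.
Latitude subsquare u = 20; −1 → 19 = t.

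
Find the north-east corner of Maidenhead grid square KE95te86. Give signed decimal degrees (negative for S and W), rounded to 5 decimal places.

Field K=10, E=4: +10·20° lon, +4·10° lat → SW at lon 20°, lat -50°.
Square 9, 5: +9·2° lon, +5·1° lat → SW at lon 38°, lat -45°.
Subsquare t=19, e=4: +19·0.0833333° lon, +4·0.0416667° lat → SW at lon 39.5833°, lat -44.8333°.
Extended square 8, 6: +8·0.00833333° lon, +6·0.00416667° lat → SW at lon 39.65°, lat -44.8083°.
Cell spans 0.00833333° lon × 0.00416667° lat. NE corner is SW corner plus one full cell.
latitude -44.80417, longitude 39.65833.

-44.80417, 39.65833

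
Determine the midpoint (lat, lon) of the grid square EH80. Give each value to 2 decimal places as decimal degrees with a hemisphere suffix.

19.50° S, 83.00° W

Field E=4, H=7: +4·20° lon, +7·10° lat → SW at lon -100°, lat -20°.
Square 8, 0: +8·2° lon, +0·1° lat → SW at lon -84°, lat -20°.
Cell spans 2° lon × 1° lat. Centre is SW corner plus half of each.
latitude 19.50° S, longitude 83.00° W.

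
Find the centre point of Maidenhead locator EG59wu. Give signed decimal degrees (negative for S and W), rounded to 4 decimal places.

Field E=4, G=6: +4·20° lon, +6·10° lat → SW at lon -100°, lat -30°.
Square 5, 9: +5·2° lon, +9·1° lat → SW at lon -90°, lat -21°.
Subsquare w=22, u=20: +22·0.0833333° lon, +20·0.0416667° lat → SW at lon -88.1667°, lat -20.1667°.
Cell spans 0.0833333° lon × 0.0416667° lat. Centre is SW corner plus half of each.
latitude -20.1458, longitude -88.1250.

-20.1458, -88.1250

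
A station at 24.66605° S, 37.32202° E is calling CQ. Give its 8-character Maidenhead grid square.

KG85pi80

Offset from 180°W / 90°S: lon 217.32202°, lat 65.33395°.
Field (20°×10°, letters A–R): lon ⌊217.32202/20⌋ = 10 → K; lat ⌊65.33395/10⌋ = 6 → G.
Square (2°×1°, digits 0–9): lon ⌊17.32202/2⌋ = 8; lat ⌊5.33395/1⌋ = 5.
Subsquare (5′×2.5′, letters a–x): lon ⌊1.32202/0.0833333⌋ = 15 → p; lat ⌊0.33395/0.0416667⌋ = 8 → i.
Extended square (30″×15″, digits 0–9): lon ⌊0.07202/0.00833333⌋ = 8; lat ⌊0.00062/0.00416667⌋ = 0.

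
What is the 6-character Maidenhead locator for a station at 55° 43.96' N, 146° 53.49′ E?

QO35kr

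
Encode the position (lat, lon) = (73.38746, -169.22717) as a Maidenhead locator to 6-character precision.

AQ53jj

Offset from 180°W / 90°S: lon 10.7728°, lat 163.3875°.
Field: lon ⌊10.7728/20⌋ = 0 → A; lat ⌊163.3875/10⌋ = 16 → Q.
Square: lon ⌊10.7728/2⌋ = 5; lat ⌊3.3875/1⌋ = 3.
Subsquare: lon ⌊0.7728/0.0833333⌋ = 9 → j; lat ⌊0.3875/0.0416667⌋ = 9 → j.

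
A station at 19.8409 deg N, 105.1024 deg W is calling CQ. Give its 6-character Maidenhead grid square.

Offset from 180°W / 90°S: lon 74.8976°, lat 109.8409°.
Field: 74.8976/20 → 3 → D, 109.8409/10 → 10 → K; chars DK.
Square: 14.8976/2 → 7, 9.8409/1 → 9; chars 79.
Subsquare: 0.8976/0.0833333 → 10 → k, 0.8409/0.0416667 → 20 → u; chars ku.

DK79ku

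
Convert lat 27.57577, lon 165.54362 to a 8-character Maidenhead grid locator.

Offset from 180°W / 90°S: lon 345.54362°, lat 117.57577°.
Field: 345.54362/20 → 17 → R, 117.57577/10 → 11 → L; chars RL.
Square: 5.54362/2 → 2, 7.57577/1 → 7; chars 27.
Subsquare: 1.54362/0.0833333 → 18 → s, 0.57577/0.0416667 → 13 → n; chars sn.
Extended square: 0.04362/0.00833333 → 5, 0.03410/0.00416667 → 8; chars 58.

RL27sn58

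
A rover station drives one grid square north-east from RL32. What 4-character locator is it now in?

Longitude square 3; +1 → 4.
Latitude square 2; +1 → 3.

RL43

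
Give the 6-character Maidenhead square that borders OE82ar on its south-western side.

Longitude subsquare a = 0; −1 → -1, wraps to 23 = x, carry into square.
Longitude square 8; −1 → 7.
Latitude subsquare r = 17; −1 → 16 = q.

OE72xq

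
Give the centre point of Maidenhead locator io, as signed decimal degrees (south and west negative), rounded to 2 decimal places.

Field I=8, O=14: +8·20° lon, +14·10° lat → SW at lon -20°, lat 50°.
Cell spans 20° lon × 10° lat. Centre is SW corner plus half of each.
latitude 55.00, longitude -10.00.

55.00, -10.00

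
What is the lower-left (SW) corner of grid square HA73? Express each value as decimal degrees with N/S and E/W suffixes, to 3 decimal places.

87.000° S, 26.000° W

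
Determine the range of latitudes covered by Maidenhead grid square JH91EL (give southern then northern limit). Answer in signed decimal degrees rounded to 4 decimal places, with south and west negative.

-18.5417, -18.5000

Field J=9, H=7: +9·20° lon, +7·10° lat → SW at lon 0°, lat -20°.
Square 9, 1: +9·2° lon, +1·1° lat → SW at lon 18°, lat -19°.
Subsquare e=4, l=11: +4·0.0833333° lon, +11·0.0416667° lat → SW at lon 18.3333°, lat -18.5417°.
Cell spans 0.0833333° lon × 0.0416667° lat.
south -18.5417, north -18.5000.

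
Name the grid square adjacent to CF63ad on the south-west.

Longitude subsquare a = 0; −1 → -1, wraps to 23 = x, carry into square.
Longitude square 6; −1 → 5.
Latitude subsquare d = 3; −1 → 2 = c.

CF53xc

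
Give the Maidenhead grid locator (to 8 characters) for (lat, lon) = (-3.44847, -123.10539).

Shift to the Maidenhead origin (180°W, 90°S): lon 56.89461, lat 86.55153.
Field: 56.89461/20 → 2 → C, 86.55153/10 → 8 → I; chars CI.
Square: 16.89461/2 → 8, 6.55153/1 → 6; chars 86.
Subsquare: 0.89461/0.0833333 → 10 → k, 0.55153/0.0416667 → 13 → n; chars kn.
Extended square: 0.06128/0.00833333 → 7, 0.00986/0.00416667 → 2; chars 72.

CI86kn72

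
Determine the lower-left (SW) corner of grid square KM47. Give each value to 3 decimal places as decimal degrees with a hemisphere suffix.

37.000° N, 28.000° E

Field K=10, M=12: +10·20° lon, +12·10° lat → SW at lon 20°, lat 30°.
Square 4, 7: +4·2° lon, +7·1° lat → SW at lon 28°, lat 37°.
latitude 37.000° N, longitude 28.000° E.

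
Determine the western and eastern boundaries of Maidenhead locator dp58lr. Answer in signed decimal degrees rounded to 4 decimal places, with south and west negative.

-109.0833, -109.0000

Field D=3, P=15: +3·20° lon, +15·10° lat → SW at lon -120°, lat 60°.
Square 5, 8: +5·2° lon, +8·1° lat → SW at lon -110°, lat 68°.
Subsquare l=11, r=17: +11·0.0833333° lon, +17·0.0416667° lat → SW at lon -109.083°, lat 68.7083°.
Cell spans 0.0833333° lon × 0.0416667° lat.
west -109.0833, east -109.0000.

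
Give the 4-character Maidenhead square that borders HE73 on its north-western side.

HE64

Longitude square 7; −1 → 6.
Latitude square 3; +1 → 4.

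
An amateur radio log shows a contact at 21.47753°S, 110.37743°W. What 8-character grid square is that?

Shift to the Maidenhead origin (180°W, 90°S): lon 69.62257, lat 68.52247.
Field: lon ⌊69.62257/20⌋ = 3 → D; lat ⌊68.52247/10⌋ = 6 → G.
Square: lon ⌊9.62257/2⌋ = 4; lat ⌊8.52247/1⌋ = 8.
Subsquare: lon ⌊1.62257/0.0833333⌋ = 19 → t; lat ⌊0.52247/0.0416667⌋ = 12 → m.
Extended square: lon ⌊0.03924/0.00833333⌋ = 4; lat ⌊0.02247/0.00416667⌋ = 5.

DG48tm45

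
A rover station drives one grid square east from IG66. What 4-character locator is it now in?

IG76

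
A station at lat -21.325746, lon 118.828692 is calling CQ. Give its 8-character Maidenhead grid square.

OG98jq91

Add 180° to longitude and 90° to latitude: 298.82869, 68.67425.
Field (20°×10°, letters A–R): lon ⌊298.82869/20⌋ = 14 → O; lat ⌊68.67425/10⌋ = 6 → G.
Square (2°×1°, digits 0–9): lon ⌊18.82869/2⌋ = 9; lat ⌊8.67425/1⌋ = 8.
Subsquare (5′×2.5′, letters a–x): lon ⌊0.82869/0.0833333⌋ = 9 → j; lat ⌊0.67425/0.0416667⌋ = 16 → q.
Extended square (30″×15″, digits 0–9): lon ⌊0.07869/0.00833333⌋ = 9; lat ⌊0.00759/0.00416667⌋ = 1.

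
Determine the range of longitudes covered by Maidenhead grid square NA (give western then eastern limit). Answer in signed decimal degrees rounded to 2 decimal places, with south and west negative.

80.00, 100.00

Field N=13, A=0: +13·20° lon, +0·10° lat → SW at lon 80°, lat -90°.
Cell spans 20° lon × 10° lat.
west 80.00, east 100.00.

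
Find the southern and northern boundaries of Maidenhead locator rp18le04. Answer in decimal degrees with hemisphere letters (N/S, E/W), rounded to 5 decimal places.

68.18333° N, 68.18750° N

Field R=17, P=15: +17·20° lon, +15·10° lat → SW at lon 160°, lat 60°.
Square 1, 8: +1·2° lon, +8·1° lat → SW at lon 162°, lat 68°.
Subsquare l=11, e=4: +11·0.0833333° lon, +4·0.0416667° lat → SW at lon 162.917°, lat 68.1667°.
Extended square 0, 4: +0·0.00833333° lon, +4·0.00416667° lat → SW at lon 162.917°, lat 68.1833°.
Cell spans 0.00833333° lon × 0.00416667° lat.
south 68.18333° N, north 68.18750° N.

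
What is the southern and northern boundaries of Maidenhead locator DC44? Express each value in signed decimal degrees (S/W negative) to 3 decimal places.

-66.000, -65.000

Field D=3, C=2: +3·20° lon, +2·10° lat → SW at lon -120°, lat -70°.
Square 4, 4: +4·2° lon, +4·1° lat → SW at lon -112°, lat -66°.
Cell spans 2° lon × 1° lat.
south -66.000, north -65.000.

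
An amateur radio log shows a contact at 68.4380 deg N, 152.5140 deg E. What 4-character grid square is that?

QP68

Shift to the Maidenhead origin (180°W, 90°S): lon 332.51, lat 158.44.
Field (20°×10°, letters A–R): lon ⌊332.51/20⌋ = 16 → Q; lat ⌊158.44/10⌋ = 15 → P.
Square (2°×1°, digits 0–9): lon ⌊12.51/2⌋ = 6; lat ⌊8.44/1⌋ = 8.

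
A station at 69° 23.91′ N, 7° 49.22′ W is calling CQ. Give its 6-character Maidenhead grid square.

Shift to the Maidenhead origin (180°W, 90°S): lon 172.1797, lat 159.3985.
Field: 172.1797/20 → 8 → I, 159.3985/10 → 15 → P; chars IP.
Square: 12.1797/2 → 6, 9.3985/1 → 9; chars 69.
Subsquare: 0.1797/0.0833333 → 2 → c, 0.3985/0.0416667 → 9 → j; chars cj.

IP69cj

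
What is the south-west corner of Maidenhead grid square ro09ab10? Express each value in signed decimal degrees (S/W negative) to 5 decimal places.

59.04167, 160.00833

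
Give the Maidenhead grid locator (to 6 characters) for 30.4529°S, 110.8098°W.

DF49on

Add 180° to longitude and 90° to latitude: 69.1902, 59.5471.
Field: 69.1902/20 → 3 → D, 59.5471/10 → 5 → F; chars DF.
Square: 9.1902/2 → 4, 9.5471/1 → 9; chars 49.
Subsquare: 1.1902/0.0833333 → 14 → o, 0.5471/0.0416667 → 13 → n; chars on.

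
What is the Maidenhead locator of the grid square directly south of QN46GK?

Latitude subsquare k = 10; −1 → 9 = j.
The longitude characters are unchanged.

QN46gj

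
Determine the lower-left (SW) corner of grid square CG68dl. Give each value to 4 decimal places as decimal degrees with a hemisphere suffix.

21.5417° S, 127.7500° W

Field C=2, G=6: +2·20° lon, +6·10° lat → SW at lon -140°, lat -30°.
Square 6, 8: +6·2° lon, +8·1° lat → SW at lon -128°, lat -22°.
Subsquare d=3, l=11: +3·0.0833333° lon, +11·0.0416667° lat → SW at lon -127.75°, lat -21.5417°.
latitude 21.5417° S, longitude 127.7500° W.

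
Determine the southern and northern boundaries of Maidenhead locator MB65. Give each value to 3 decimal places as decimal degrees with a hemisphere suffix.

75.000° S, 74.000° S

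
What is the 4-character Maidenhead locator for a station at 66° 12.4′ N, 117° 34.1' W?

Shift to the Maidenhead origin (180°W, 90°S): lon 62.43, lat 156.21.
Field: lon ⌊62.43/20⌋ = 3 → D; lat ⌊156.21/10⌋ = 15 → P.
Square: lon ⌊2.43/2⌋ = 1; lat ⌊6.21/1⌋ = 6.

DP16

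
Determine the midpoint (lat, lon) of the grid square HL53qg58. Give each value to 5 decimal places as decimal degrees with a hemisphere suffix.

Field H=7, L=11: +7·20° lon, +11·10° lat → SW at lon -40°, lat 20°.
Square 5, 3: +5·2° lon, +3·1° lat → SW at lon -30°, lat 23°.
Subsquare q=16, g=6: +16·0.0833333° lon, +6·0.0416667° lat → SW at lon -28.6667°, lat 23.25°.
Extended square 5, 8: +5·0.00833333° lon, +8·0.00416667° lat → SW at lon -28.625°, lat 23.2833°.
Cell spans 0.00833333° lon × 0.00416667° lat. Centre is SW corner plus half of each.
latitude 23.28542° N, longitude 28.62083° W.

23.28542° N, 28.62083° W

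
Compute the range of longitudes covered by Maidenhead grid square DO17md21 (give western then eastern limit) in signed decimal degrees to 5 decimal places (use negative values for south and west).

-116.98333, -116.97500

Field D=3, O=14: +3·20° lon, +14·10° lat → SW at lon -120°, lat 50°.
Square 1, 7: +1·2° lon, +7·1° lat → SW at lon -118°, lat 57°.
Subsquare m=12, d=3: +12·0.0833333° lon, +3·0.0416667° lat → SW at lon -117°, lat 57.125°.
Extended square 2, 1: +2·0.00833333° lon, +1·0.00416667° lat → SW at lon -116.983°, lat 57.1292°.
Cell spans 0.00833333° lon × 0.00416667° lat.
west -116.98333, east -116.97500.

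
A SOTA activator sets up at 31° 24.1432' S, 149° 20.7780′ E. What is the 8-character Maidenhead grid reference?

QF48qo13

Add 180° to longitude and 90° to latitude: 329.34630, 58.59761.
Field: lon ⌊329.34630/20⌋ = 16 → Q; lat ⌊58.59761/10⌋ = 5 → F.
Square: lon ⌊9.34630/2⌋ = 4; lat ⌊8.59761/1⌋ = 8.
Subsquare: lon ⌊1.34630/0.0833333⌋ = 16 → q; lat ⌊0.59761/0.0416667⌋ = 14 → o.
Extended square: lon ⌊0.01297/0.00833333⌋ = 1; lat ⌊0.01428/0.00416667⌋ = 3.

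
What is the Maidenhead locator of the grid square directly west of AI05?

RI95

Longitude square 0; −1 → -1, wraps to 9, carry into field.
Longitude field A = 0; −1 → -1, wraps to 17 = R, wrapping around the antimeridian.
The latitude characters are unchanged.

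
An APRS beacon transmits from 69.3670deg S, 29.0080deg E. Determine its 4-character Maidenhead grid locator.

KC40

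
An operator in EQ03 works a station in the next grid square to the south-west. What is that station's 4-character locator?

Longitude square 0; −1 → -1, wraps to 9, carry into field.
Longitude field E = 4; −1 → 3 = D.
Latitude square 3; −1 → 2.

DQ92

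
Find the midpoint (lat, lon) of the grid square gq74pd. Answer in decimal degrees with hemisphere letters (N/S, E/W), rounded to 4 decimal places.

74.1458° N, 44.7083° W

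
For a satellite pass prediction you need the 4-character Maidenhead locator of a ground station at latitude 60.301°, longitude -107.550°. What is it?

Offset from 180°W / 90°S: lon 72.45°, lat 150.30°.
Field: lon ⌊72.45/20⌋ = 3 → D; lat ⌊150.30/10⌋ = 15 → P.
Square: lon ⌊12.45/2⌋ = 6; lat ⌊0.30/1⌋ = 0.

DP60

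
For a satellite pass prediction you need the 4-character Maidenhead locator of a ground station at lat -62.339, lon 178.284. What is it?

RC97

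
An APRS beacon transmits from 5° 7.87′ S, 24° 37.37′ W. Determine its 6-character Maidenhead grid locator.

Add 180° to longitude and 90° to latitude: 155.3772, 84.8688.
Field: 155.3772/20 → 7 → H, 84.8688/10 → 8 → I; chars HI.
Square: 15.3772/2 → 7, 4.8688/1 → 4; chars 74.
Subsquare: 1.3772/0.0833333 → 16 → q, 0.8688/0.0416667 → 20 → u; chars qu.

HI74qu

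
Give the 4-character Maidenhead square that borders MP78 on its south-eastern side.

Longitude square 7; +1 → 8.
Latitude square 8; −1 → 7.

MP87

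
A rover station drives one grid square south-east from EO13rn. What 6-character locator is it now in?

Longitude subsquare r = 17; +1 → 18 = s.
Latitude subsquare n = 13; −1 → 12 = m.

EO13sm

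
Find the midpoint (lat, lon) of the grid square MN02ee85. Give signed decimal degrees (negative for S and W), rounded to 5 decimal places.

Field M=12, N=13: +12·20° lon, +13·10° lat → SW at lon 60°, lat 40°.
Square 0, 2: +0·2° lon, +2·1° lat → SW at lon 60°, lat 42°.
Subsquare e=4, e=4: +4·0.0833333° lon, +4·0.0416667° lat → SW at lon 60.3333°, lat 42.1667°.
Extended square 8, 5: +8·0.00833333° lon, +5·0.00416667° lat → SW at lon 60.4°, lat 42.1875°.
Cell spans 0.00833333° lon × 0.00416667° lat. Centre is SW corner plus half of each.
latitude 42.18958, longitude 60.40417.

42.18958, 60.40417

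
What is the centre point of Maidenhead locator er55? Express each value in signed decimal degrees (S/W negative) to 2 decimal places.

85.50, -89.00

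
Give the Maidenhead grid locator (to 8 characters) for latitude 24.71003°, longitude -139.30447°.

Add 180° to longitude and 90° to latitude: 40.69553, 114.71003.
Field: 40.69553/20 → 2 → C, 114.71003/10 → 11 → L; chars CL.
Square: 0.69553/2 → 0, 4.71003/1 → 4; chars 04.
Subsquare: 0.69553/0.0833333 → 8 → i, 0.71003/0.0416667 → 17 → r; chars ir.
Extended square: 0.02886/0.00833333 → 3, 0.00170/0.00416667 → 0; chars 30.

CL04ir30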